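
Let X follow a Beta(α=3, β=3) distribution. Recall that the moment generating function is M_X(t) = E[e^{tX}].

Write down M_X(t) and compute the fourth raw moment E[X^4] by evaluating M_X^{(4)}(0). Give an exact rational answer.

M_X(t) = ₁F₁(3; 6; t)
dM/dt = ₁F₁(4; 7; t)/2
d^2M/dt^2 = 2*₁F₁(5; 8; t)/7
d^3M/dt^3 = 5*₁F₁(6; 9; t)/28
d^4M/dt^4 = 5*₁F₁(7; 10; t)/42

E[X^4] = d^4M/dt^4 |_{t=0} = 5/42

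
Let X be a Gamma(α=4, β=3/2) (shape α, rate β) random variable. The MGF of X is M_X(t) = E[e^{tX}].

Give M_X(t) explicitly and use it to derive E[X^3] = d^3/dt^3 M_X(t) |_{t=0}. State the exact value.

M_X(t) = 81/(16*(3/2 - t)^4)
M^(3)(t) = -77760/(128*t^7 - 1344*t^6 + 6048*t^5 - 15120*t^4 + 22680*t^3 - 20412*t^2 + 10206*t - 2187)

E[X^3] = M^(3)(0) = 320/9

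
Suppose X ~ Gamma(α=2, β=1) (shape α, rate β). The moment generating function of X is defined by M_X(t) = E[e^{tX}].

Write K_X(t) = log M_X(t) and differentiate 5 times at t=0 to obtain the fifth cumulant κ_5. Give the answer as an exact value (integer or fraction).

M_X(t) = (1 - t)^(-2)
K_X(t) = log M_X(t) = -2*log(1 - t)
K′(t) = -2/(t - 1)
K′′(t) = 2/(t^2 - 2*t + 1)
K′′′(t) = -4/(t^3 - 3*t^2 + 3*t - 1)
K′′′′(t) = 12/(t^4 - 4*t^3 + 6*t^2 - 4*t + 1)
K′′′′′(t) = -48/(t^5 - 5*t^4 + 10*t^3 - 10*t^2 + 5*t - 1)

κ_5 = K′′′′′(0) = 48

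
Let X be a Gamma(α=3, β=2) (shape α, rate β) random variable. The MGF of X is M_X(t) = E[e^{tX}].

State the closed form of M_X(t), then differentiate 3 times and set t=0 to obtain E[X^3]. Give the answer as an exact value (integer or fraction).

M_X(t) = 8/(2 - t)^3
dM/dt = 24/(t^4 - 8*t^3 + 24*t^2 - 32*t + 16)
d^2M/dt^2 = -96/(t^5 - 10*t^4 + 40*t^3 - 80*t^2 + 80*t - 32)
d^3M/dt^3 = 480/(t^6 - 12*t^5 + 60*t^4 - 160*t^3 + 240*t^2 - 192*t + 64)

E[X^3] = d^3M/dt^3 |_{t=0} = 15/2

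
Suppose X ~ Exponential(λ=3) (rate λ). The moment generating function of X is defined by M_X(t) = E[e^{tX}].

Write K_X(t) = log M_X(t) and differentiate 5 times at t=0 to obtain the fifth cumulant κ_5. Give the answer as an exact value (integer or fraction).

κ_5 = K′′′′′(0) = 8/81

M_X(t) = 3/(3 - t)
K_X(t) = log M_X(t) = -log(3 - t) + log(3)
K′(t) = -1/(t - 3)
K′′(t) = 1/(t^2 - 6*t + 9)
K′′′(t) = -2/(t^3 - 9*t^2 + 27*t - 27)
K′′′′(t) = 6/(t^4 - 12*t^3 + 54*t^2 - 108*t + 81)
K′′′′′(t) = -24/(t^5 - 15*t^4 + 90*t^3 - 270*t^2 + 405*t - 243)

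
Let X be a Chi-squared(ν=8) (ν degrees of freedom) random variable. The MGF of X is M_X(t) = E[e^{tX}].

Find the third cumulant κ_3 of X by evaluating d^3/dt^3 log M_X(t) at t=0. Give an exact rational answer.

κ_3 = d^3K/dt^3 |_{t=0} = 64

M_X(t) = (1 - 2*t)^(-4)
K_X(t) = log M_X(t) = -4*log(1 - 2*t)
dK/dt = -8/(2*t - 1)
d^2K/dt^2 = 16/(4*t^2 - 4*t + 1)
d^3K/dt^3 = -64/(8*t^3 - 12*t^2 + 6*t - 1)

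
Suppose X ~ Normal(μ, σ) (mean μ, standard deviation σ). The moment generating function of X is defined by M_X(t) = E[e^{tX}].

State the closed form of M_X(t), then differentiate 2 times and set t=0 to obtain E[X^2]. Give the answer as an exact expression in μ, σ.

E[X^2] = d^2M/dt^2 |_{t=0} = μ^2 + σ^2

M_X(t) = e^(μ*t + σ^2*t^2/2)
dM/dt = μ*e^(μ*t)*e^(σ^2*t^2/2) + σ^2*t*e^(μ*t)*e^(σ^2*t^2/2)
d^2M/dt^2 = μ^2*e^(μ*t)*e^(σ^2*t^2/2) + 2*μ*σ^2*t*e^(μ*t)*e^(σ^2*t^2/2) + σ^4*t^2*e^(μ*t)*e^(σ^2*t^2/2) + σ^2*e^(μ*t)*e^(σ^2*t^2/2)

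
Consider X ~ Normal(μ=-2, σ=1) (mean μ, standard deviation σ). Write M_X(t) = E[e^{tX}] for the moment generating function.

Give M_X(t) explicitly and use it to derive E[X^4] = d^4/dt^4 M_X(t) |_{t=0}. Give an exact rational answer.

E[X^4] = M^(4)(0) = 43

M_X(t) = e^(t^2/2 - 2*t)
M^(4)(t) = (t^4*e^(t^2/2) - 8*t^3*e^(t^2/2) + 30*t^2*e^(t^2/2) - 56*t*e^(t^2/2) + 43*e^(t^2/2))*e^(-2*t)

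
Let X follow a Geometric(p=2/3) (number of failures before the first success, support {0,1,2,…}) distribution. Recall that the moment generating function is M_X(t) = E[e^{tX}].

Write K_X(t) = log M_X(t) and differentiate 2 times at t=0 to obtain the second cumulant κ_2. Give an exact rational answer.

κ_2 = K^(2)(0) = 3/4

M_X(t) = 2/(3*(1 - e^(t)/3))
K_X(t) = log M_X(t) = -log(1 - e^(t)/3) - log(3) + log(2)
K^(2)(t) = 3*e^(t)/(e^(2*t) - 6*e^(t) + 9)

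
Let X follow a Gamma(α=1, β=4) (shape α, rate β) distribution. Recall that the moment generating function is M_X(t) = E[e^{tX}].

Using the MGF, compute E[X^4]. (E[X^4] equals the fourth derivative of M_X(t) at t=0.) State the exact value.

E[X^4] = d^4M/dt^4 |_{t=0} = 3/32

M_X(t) = 4/(4 - t)
dM/dt = 4/(t^2 - 8*t + 16)
d^2M/dt^2 = -8/(t^3 - 12*t^2 + 48*t - 64)
d^3M/dt^3 = 24/(t^4 - 16*t^3 + 96*t^2 - 256*t + 256)
d^4M/dt^4 = -96/(t^5 - 20*t^4 + 160*t^3 - 640*t^2 + 1280*t - 1024)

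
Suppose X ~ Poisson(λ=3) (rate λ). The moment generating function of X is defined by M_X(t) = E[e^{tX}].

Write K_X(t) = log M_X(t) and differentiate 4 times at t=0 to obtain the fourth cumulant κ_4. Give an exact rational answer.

M_X(t) = e^(3*e^(t) - 3)
K_X(t) = log M_X(t) = 3*e^(t) - 3
K′(t) = 3*e^(t)
K′′(t) = 3*e^(t)
K′′′(t) = 3*e^(t)
K′′′′(t) = 3*e^(t)

κ_4 = K′′′′(0) = 3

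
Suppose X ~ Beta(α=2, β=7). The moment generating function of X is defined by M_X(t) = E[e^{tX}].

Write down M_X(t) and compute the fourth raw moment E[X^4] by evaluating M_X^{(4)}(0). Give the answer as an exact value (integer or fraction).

E[X^4] = d^4M/dt^4 |_{t=0} = 1/99

M_X(t) = ₁F₁(2; 9; t)
dM/dt = 2*₁F₁(3; 10; t)/9
d^2M/dt^2 = ₁F₁(4; 11; t)/15
d^3M/dt^3 = 4*₁F₁(5; 12; t)/165
d^4M/dt^4 = ₁F₁(6; 13; t)/99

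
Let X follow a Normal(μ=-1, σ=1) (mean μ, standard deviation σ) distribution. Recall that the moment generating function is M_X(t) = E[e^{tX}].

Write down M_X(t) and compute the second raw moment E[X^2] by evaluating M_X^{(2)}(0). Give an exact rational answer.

E[X^2] = M′′(0) = 2

M_X(t) = e^(t^2/2 - t)
M′(t) = t*e^(-t)*e^(t^2/2) - e^(-t)*e^(t^2/2)
M′′(t) = (t^2*e^(t^2/2) - 2*t*e^(t^2/2) + 2*e^(t^2/2))*e^(-t)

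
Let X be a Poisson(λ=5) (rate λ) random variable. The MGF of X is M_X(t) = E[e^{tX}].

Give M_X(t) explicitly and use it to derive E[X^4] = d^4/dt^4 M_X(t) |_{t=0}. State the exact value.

M_X(t) = e^(5*e^(t) - 5)
M^(4)(t) = (625*e^(4*t)*e^(5*e^(t)) + 750*e^(3*t)*e^(5*e^(t)) + 175*e^(2*t)*e^(5*e^(t)) + 5*e^(t)*e^(5*e^(t)))*e^(-5)

E[X^4] = M^(4)(0) = 1555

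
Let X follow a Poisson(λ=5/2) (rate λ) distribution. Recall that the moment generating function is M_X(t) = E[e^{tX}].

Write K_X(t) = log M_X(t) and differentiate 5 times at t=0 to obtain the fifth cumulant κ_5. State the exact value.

κ_5 = K^(5)(0) = 5/2

M_X(t) = e^(5*e^(t)/2 - 5/2)
K_X(t) = log M_X(t) = 5*e^(t)/2 - 5/2
K^(5)(t) = 5*e^(t)/2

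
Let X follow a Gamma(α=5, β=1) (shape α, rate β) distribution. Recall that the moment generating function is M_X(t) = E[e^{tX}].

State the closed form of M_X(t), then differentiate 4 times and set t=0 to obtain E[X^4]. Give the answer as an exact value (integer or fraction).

E[X^4] = M^(4)(0) = 1680

M_X(t) = (1 - t)^(-5)
M^(4)(t) = -1680/(t^9 - 9*t^8 + 36*t^7 - 84*t^6 + 126*t^5 - 126*t^4 + 84*t^3 - 36*t^2 + 9*t - 1)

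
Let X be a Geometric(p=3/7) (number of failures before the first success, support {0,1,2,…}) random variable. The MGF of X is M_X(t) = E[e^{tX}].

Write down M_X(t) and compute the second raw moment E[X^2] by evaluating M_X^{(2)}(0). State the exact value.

E[X^2] = D^2[M](0) = 44/9

M_X(t) = 3/(7*(1 - 4*e^(t)/7))
D^2[M](t) = (-48*e^(2*t) - 84*e^(t))/(64*e^(3*t) - 336*e^(2*t) + 588*e^(t) - 343)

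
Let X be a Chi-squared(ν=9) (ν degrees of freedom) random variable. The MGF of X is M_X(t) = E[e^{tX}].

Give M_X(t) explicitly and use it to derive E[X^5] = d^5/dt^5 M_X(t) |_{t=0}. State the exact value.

M_X(t) = (1 - 2*t)^(-9/2)

E[X^5] = D^5[M](0) = 328185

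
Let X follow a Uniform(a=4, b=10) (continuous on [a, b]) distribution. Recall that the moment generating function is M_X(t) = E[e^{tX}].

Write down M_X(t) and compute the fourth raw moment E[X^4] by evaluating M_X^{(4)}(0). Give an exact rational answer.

E[X^4] = d^4M/dt^4 |_{t=0} = 16496/5

M_X(t) = (e^(10*t) - e^(4*t))/(6*t)
dM/dt = (10*t*e^(10*t) - 4*t*e^(4*t) - e^(10*t) + e^(4*t))/(6*t^2)
d^2M/dt^2 = (50*t^2*e^(10*t) - 8*t^2*e^(4*t) - 10*t*e^(10*t) + 4*t*e^(4*t) + e^(10*t) - e^(4*t))/(3*t^3)
d^3M/dt^3 = (500*t^3*e^(10*t) - 32*t^3*e^(4*t) - 150*t^2*e^(10*t) + 24*t^2*e^(4*t) + 30*t*e^(10*t) - 12*t*e^(4*t) - 3*e^(10*t) + 3*e^(4*t))/(3*t^4)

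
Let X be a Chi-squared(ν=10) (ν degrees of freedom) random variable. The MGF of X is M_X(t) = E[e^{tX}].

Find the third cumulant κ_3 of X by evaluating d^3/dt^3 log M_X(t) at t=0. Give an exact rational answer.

κ_3 = d^3K/dt^3 |_{t=0} = 80

M_X(t) = (1 - 2*t)^(-5)
K_X(t) = log M_X(t) = -5*log(1 - 2*t)
dK/dt = -10/(2*t - 1)
d^2K/dt^2 = 20/(4*t^2 - 4*t + 1)
d^3K/dt^3 = -80/(8*t^3 - 12*t^2 + 6*t - 1)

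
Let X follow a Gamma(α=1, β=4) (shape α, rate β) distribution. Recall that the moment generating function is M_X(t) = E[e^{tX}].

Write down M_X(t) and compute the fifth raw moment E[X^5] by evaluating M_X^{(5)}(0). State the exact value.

E[X^5] = M^(5)(0) = 15/128

M_X(t) = 4/(4 - t)
M^(5)(t) = 480/(t^6 - 24*t^5 + 240*t^4 - 1280*t^3 + 3840*t^2 - 6144*t + 4096)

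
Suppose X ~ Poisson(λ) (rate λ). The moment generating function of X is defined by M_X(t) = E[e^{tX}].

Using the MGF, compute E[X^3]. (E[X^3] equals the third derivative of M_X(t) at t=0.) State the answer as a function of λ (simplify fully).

M_X(t) = e^(λ*(e^(t) - 1))
M^(3)(t) = (λ^3*e^(3*t)*e^(λ*e^(t)) + 3*λ^2*e^(2*t)*e^(λ*e^(t)) + λ*e^(t)*e^(λ*e^(t)))*e^(-λ)

E[X^3] = M^(3)(0) = λ*(λ^2 + 3*λ + 1)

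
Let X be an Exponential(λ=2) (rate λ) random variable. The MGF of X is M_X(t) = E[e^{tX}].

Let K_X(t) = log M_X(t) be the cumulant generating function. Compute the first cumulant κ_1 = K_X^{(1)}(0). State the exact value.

M_X(t) = 2/(2 - t)
K_X(t) = log M_X(t) = -log(2 - t) + log(2)
D[K](t) = -1/(t - 2)

κ_1 = D[K](0) = 1/2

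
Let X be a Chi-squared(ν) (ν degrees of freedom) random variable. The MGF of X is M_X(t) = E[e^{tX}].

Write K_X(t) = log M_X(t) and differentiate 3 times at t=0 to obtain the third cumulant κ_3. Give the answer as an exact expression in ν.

κ_3 = K′′′(0) = 8*ν

M_X(t) = (1 - 2*t)^(-ν/2)
K_X(t) = log M_X(t) = -ν*log(1 - 2*t)/2
K′(t) = -ν/(2*t - 1)
K′′(t) = 2*ν/(4*t^2 - 4*t + 1)
K′′′(t) = -8*ν/(8*t^3 - 12*t^2 + 6*t - 1)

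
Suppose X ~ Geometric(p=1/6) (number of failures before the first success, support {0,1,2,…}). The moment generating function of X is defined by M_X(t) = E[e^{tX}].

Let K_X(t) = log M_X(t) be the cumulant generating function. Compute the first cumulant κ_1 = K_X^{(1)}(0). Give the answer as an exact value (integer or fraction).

M_X(t) = 1/(6*(1 - 5*e^(t)/6))
K_X(t) = log M_X(t) = -log(1 - 5*e^(t)/6) - log(6)
D[K](t) = -5*e^(t)/(5*e^(t) - 6)

κ_1 = D[K](0) = 5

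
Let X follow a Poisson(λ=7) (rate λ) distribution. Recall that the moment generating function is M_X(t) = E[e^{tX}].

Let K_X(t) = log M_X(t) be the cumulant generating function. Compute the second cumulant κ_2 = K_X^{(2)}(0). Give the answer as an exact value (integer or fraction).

M_X(t) = e^(7*e^(t) - 7)
K_X(t) = log M_X(t) = 7*e^(t) - 7
D^2[K](t) = 7*e^(t)

κ_2 = D^2[K](0) = 7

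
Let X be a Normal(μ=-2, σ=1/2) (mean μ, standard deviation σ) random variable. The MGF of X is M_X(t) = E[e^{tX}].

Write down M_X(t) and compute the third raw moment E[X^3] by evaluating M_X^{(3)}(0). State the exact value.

M_X(t) = e^(t^2/8 - 2*t)
M^(3)(t) = (t^3*e^(t^2/8) - 24*t^2*e^(t^2/8) + 204*t*e^(t^2/8) - 608*e^(t^2/8))*e^(-2*t)/64

E[X^3] = M^(3)(0) = -19/2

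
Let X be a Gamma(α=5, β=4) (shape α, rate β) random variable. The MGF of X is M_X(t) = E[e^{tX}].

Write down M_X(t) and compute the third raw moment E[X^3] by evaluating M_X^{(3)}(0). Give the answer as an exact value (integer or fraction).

E[X^3] = M′′′(0) = 105/32

M_X(t) = 1024/(4 - t)^5
M′(t) = 5120/(t^6 - 24*t^5 + 240*t^4 - 1280*t^3 + 3840*t^2 - 6144*t + 4096)
M′′(t) = -30720/(t^7 - 28*t^6 + 336*t^5 - 2240*t^4 + 8960*t^3 - 21504*t^2 + 28672*t - 16384)
M′′′(t) = 215040/(t^8 - 32*t^7 + 448*t^6 - 3584*t^5 + 17920*t^4 - 57344*t^3 + 114688*t^2 - 131072*t + 65536)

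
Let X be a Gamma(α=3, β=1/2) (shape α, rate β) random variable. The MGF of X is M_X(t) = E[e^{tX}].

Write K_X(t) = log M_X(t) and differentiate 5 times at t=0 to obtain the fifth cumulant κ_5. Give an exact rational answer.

M_X(t) = 1/(8*(1/2 - t)^3)
K_X(t) = log M_X(t) = -3*log(1/2 - t) - 3*log(2)
K′(t) = -6/(2*t - 1)
K′′(t) = 12/(4*t^2 - 4*t + 1)
K′′′(t) = -48/(8*t^3 - 12*t^2 + 6*t - 1)
K′′′′(t) = 288/(16*t^4 - 32*t^3 + 24*t^2 - 8*t + 1)
K′′′′′(t) = -2304/(32*t^5 - 80*t^4 + 80*t^3 - 40*t^2 + 10*t - 1)

κ_5 = K′′′′′(0) = 2304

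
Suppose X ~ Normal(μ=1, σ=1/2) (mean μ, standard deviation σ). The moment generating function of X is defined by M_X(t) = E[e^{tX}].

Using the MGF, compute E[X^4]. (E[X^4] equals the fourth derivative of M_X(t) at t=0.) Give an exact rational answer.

M_X(t) = e^(t^2/8 + t)
M^(4)(t) = t^4*e^(t)*e^(t^2/8)/256 + t^3*e^(t)*e^(t^2/8)/16 + 15*t^2*e^(t)*e^(t^2/8)/32 + 7*t*e^(t)*e^(t^2/8)/4 + 43*e^(t)*e^(t^2/8)/16

E[X^4] = M^(4)(0) = 43/16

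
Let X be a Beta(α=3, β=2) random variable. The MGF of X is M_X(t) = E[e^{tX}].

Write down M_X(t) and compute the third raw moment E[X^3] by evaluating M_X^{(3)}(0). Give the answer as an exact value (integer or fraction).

E[X^3] = M^(3)(0) = 2/7

M_X(t) = ₁F₁(3; 5; t)
M^(3)(t) = 2*₁F₁(6; 8; t)/7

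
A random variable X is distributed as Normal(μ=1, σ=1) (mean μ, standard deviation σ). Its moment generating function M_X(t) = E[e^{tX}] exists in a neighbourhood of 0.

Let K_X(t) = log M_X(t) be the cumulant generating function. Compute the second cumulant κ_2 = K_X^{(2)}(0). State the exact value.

M_X(t) = e^(t^2/2 + t)
K_X(t) = log M_X(t) = t^2/2 + t
K′(t) = t + 1
K′′(t) = 1

κ_2 = K′′(0) = 1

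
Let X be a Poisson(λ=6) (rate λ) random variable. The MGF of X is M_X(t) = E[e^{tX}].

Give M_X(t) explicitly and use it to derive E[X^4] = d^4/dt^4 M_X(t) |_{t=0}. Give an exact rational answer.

E[X^4] = M′′′′(0) = 2850

M_X(t) = e^(6*e^(t) - 6)
M′(t) = 6*e^(-6)*e^(t)*e^(6*e^(t))
M′′(t) = (36*e^(2*t)*e^(6*e^(t)) + 6*e^(t)*e^(6*e^(t)))*e^(-6)
M′′′(t) = (216*e^(3*t)*e^(6*e^(t)) + 108*e^(2*t)*e^(6*e^(t)) + 6*e^(t)*e^(6*e^(t)))*e^(-6)
M′′′′(t) = (1296*e^(4*t)*e^(6*e^(t)) + 1296*e^(3*t)*e^(6*e^(t)) + 252*e^(2*t)*e^(6*e^(t)) + 6*e^(t)*e^(6*e^(t)))*e^(-6)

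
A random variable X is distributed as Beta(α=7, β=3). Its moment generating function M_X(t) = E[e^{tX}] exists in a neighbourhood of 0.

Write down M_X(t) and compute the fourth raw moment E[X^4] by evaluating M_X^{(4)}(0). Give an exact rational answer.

M_X(t) = ₁F₁(7; 10; t)
dM/dt = 7*₁F₁(8; 11; t)/10
d^2M/dt^2 = 28*₁F₁(9; 12; t)/55
d^3M/dt^3 = 21*₁F₁(10; 13; t)/55
d^4M/dt^4 = 42*₁F₁(11; 14; t)/143

E[X^4] = d^4M/dt^4 |_{t=0} = 42/143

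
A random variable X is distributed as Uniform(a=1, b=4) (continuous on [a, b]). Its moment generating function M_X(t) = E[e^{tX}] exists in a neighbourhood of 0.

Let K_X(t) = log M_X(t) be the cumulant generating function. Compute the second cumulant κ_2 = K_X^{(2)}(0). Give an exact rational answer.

κ_2 = K′′(0) = 3/4

M_X(t) = (e^(4*t) - e^(t))/(3*t)
K_X(t) = log M_X(t) = -log(t) + log(e^(4*t) - e^(t)) - log(3)
K′(t) = (4*t*e^(3*t) - t - e^(3*t) + 1)/(t*e^(3*t) - t)
K′′(t) = (-9*t^2*e^(3*t) + e^(6*t) - 2*e^(3*t) + 1)/(t^2*e^(6*t) - 2*t^2*e^(3*t) + t^2)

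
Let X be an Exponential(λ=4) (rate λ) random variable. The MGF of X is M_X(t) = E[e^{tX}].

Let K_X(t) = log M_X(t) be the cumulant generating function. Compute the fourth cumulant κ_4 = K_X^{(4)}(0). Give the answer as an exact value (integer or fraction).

M_X(t) = 4/(4 - t)
K_X(t) = log M_X(t) = -log(4 - t) + 2*log(2)
K′(t) = -1/(t - 4)
K′′(t) = 1/(t^2 - 8*t + 16)
K′′′(t) = -2/(t^3 - 12*t^2 + 48*t - 64)
K′′′′(t) = 6/(t^4 - 16*t^3 + 96*t^2 - 256*t + 256)

κ_4 = K′′′′(0) = 3/128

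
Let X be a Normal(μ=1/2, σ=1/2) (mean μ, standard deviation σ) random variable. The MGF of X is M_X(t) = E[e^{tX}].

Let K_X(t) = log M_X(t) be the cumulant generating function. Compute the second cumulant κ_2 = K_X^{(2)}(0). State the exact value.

κ_2 = d^2K/dt^2 |_{t=0} = 1/4

M_X(t) = e^(t^2/8 + t/2)
K_X(t) = log M_X(t) = t^2/8 + t/2
dK/dt = t/4 + 1/2
d^2K/dt^2 = 1/4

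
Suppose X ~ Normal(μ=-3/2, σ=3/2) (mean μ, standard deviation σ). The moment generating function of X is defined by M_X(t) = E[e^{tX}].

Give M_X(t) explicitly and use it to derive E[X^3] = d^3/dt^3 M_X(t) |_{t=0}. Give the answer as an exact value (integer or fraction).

E[X^3] = M^(3)(0) = -27/2

M_X(t) = e^(9*t^2/8 - 3*t/2)
M^(3)(t) = (729*t^3*e^(9*t^2/8) - 1458*t^2*e^(9*t^2/8) + 1944*t*e^(9*t^2/8) - 864*e^(9*t^2/8))*e^(-3*t/2)/64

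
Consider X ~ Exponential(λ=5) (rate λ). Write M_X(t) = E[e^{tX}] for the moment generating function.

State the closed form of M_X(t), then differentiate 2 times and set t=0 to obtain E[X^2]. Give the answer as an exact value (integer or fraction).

M_X(t) = 5/(5 - t)
D^2[M](t) = -10/(t^3 - 15*t^2 + 75*t - 125)

E[X^2] = D^2[M](0) = 2/25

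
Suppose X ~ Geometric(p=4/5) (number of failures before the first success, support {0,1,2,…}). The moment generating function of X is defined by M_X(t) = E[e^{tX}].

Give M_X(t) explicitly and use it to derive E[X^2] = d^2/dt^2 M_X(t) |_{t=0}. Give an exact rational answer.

E[X^2] = d^2M/dt^2 |_{t=0} = 3/8

M_X(t) = 4/(5*(1 - e^(t)/5))
dM/dt = 4*e^(t)/(e^(2*t) - 10*e^(t) + 25)
d^2M/dt^2 = (-4*e^(2*t) - 20*e^(t))/(e^(3*t) - 15*e^(2*t) + 75*e^(t) - 125)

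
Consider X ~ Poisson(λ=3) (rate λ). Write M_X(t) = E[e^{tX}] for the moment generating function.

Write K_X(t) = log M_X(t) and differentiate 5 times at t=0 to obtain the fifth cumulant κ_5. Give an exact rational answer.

κ_5 = K′′′′′(0) = 3

M_X(t) = e^(3*e^(t) - 3)
K_X(t) = log M_X(t) = 3*e^(t) - 3
K′(t) = 3*e^(t)
K′′(t) = 3*e^(t)
K′′′(t) = 3*e^(t)
K′′′′(t) = 3*e^(t)
K′′′′′(t) = 3*e^(t)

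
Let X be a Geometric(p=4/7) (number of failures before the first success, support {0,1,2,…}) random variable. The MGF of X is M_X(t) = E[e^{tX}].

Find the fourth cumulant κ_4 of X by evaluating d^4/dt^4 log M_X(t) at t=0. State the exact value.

M_X(t) = 4/(7*(1 - 3*e^(t)/7))
K_X(t) = log M_X(t) = -log(1 - 3*e^(t)/7) - log(7) + 2*log(2)
D^4[K](t) = (189*e^(3*t) + 1764*e^(2*t) + 1029*e^(t))/(81*e^(4*t) - 756*e^(3*t) + 2646*e^(2*t) - 4116*e^(t) + 2401)

κ_4 = D^4[K](0) = 1491/128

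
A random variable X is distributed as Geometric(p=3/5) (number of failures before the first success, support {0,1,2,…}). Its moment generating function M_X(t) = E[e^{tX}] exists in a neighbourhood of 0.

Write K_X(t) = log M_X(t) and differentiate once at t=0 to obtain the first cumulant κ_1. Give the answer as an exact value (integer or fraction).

M_X(t) = 3/(5*(1 - 2*e^(t)/5))
K_X(t) = log M_X(t) = -log(1 - 2*e^(t)/5) - log(5) + log(3)
dK/dt = -2*e^(t)/(2*e^(t) - 5)

κ_1 = dK/dt |_{t=0} = 2/3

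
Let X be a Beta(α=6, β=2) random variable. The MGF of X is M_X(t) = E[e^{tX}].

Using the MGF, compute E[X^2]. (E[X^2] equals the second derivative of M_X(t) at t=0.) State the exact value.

M_X(t) = ₁F₁(6; 8; t)
M′(t) = 3*₁F₁(7; 9; t)/4
M′′(t) = 7*₁F₁(8; 10; t)/12

E[X^2] = M′′(0) = 7/12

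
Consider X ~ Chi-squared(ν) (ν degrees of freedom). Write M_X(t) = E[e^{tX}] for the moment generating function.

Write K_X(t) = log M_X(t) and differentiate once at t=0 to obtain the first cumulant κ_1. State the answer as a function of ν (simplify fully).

κ_1 = dK/dt |_{t=0} = ν

M_X(t) = (1 - 2*t)^(-ν/2)
K_X(t) = log M_X(t) = -ν*log(1 - 2*t)/2
dK/dt = -ν/(2*t - 1)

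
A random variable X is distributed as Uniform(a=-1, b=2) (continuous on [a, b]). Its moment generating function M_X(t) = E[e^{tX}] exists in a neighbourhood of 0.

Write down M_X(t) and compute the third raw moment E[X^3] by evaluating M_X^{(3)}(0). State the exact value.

E[X^3] = M^(3)(0) = 5/4

M_X(t) = (e^(2*t) - e^(-t))/(3*t)
M^(3)(t) = (8*t^3*e^(3*t) + t^3 - 12*t^2*e^(3*t) + 3*t^2 + 12*t*e^(3*t) + 6*t - 6*e^(3*t) + 6)*e^(-t)/(3*t^4)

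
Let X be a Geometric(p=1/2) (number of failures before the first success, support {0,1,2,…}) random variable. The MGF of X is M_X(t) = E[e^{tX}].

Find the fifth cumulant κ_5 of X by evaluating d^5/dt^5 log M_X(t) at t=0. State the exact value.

κ_5 = K^(5)(0) = 150

M_X(t) = 1/(2*(1 - e^(t)/2))
K_X(t) = log M_X(t) = -log(1 - e^(t)/2) - log(2)
K^(5)(t) = (-2*e^(4*t) - 44*e^(3*t) - 88*e^(2*t) - 16*e^(t))/(e^(5*t) - 10*e^(4*t) + 40*e^(3*t) - 80*e^(2*t) + 80*e^(t) - 32)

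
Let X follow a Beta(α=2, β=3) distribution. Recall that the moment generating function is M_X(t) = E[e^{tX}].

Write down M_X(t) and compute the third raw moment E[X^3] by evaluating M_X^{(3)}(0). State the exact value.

M_X(t) = ₁F₁(2; 5; t)
M^(3)(t) = 4*₁F₁(5; 8; t)/35

E[X^3] = M^(3)(0) = 4/35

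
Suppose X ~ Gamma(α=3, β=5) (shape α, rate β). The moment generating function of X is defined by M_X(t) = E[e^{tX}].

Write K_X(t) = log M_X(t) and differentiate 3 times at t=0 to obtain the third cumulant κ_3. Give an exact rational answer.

M_X(t) = 125/(5 - t)^3
K_X(t) = log M_X(t) = -3*log(5 - t) + 3*log(5)
dK/dt = -3/(t - 5)
d^2K/dt^2 = 3/(t^2 - 10*t + 25)
d^3K/dt^3 = -6/(t^3 - 15*t^2 + 75*t - 125)

κ_3 = d^3K/dt^3 |_{t=0} = 6/125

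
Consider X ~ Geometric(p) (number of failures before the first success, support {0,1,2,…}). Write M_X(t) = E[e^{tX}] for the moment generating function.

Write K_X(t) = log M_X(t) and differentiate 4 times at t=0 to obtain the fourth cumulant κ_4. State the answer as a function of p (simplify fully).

M_X(t) = p/(-(1 - p)*e^(t) + 1)
K_X(t) = log M_X(t) = log(p) - log(-(1 - p)*e^(t) + 1)
dK/dt = (-p*e^(t) + e^(t))/(p*e^(t) - e^(t) + 1)
d^2K/dt^2 = (-p*e^(t) + e^(t))/(p^2*e^(2*t) - 2*p*e^(2*t) + 2*p*e^(t) + e^(2*t) - 2*e^(t) + 1)

κ_4 = d^4K/dt^4 |_{t=0} = (-p^3 + 7*p^2 - 12*p + 6)/p^4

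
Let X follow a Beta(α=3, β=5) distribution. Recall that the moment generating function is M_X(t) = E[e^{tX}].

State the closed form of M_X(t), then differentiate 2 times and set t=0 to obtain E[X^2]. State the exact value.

E[X^2] = d^2M/dt^2 |_{t=0} = 1/6

M_X(t) = ₁F₁(3; 8; t)
dM/dt = 3*₁F₁(4; 9; t)/8
d^2M/dt^2 = ₁F₁(5; 10; t)/6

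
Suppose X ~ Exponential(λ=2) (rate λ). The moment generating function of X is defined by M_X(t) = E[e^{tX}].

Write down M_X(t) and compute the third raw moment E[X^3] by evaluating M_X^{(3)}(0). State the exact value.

M_X(t) = 2/(2 - t)
dM/dt = 2/(t^2 - 4*t + 4)
d^2M/dt^2 = -4/(t^3 - 6*t^2 + 12*t - 8)
d^3M/dt^3 = 12/(t^4 - 8*t^3 + 24*t^2 - 32*t + 16)

E[X^3] = d^3M/dt^3 |_{t=0} = 3/4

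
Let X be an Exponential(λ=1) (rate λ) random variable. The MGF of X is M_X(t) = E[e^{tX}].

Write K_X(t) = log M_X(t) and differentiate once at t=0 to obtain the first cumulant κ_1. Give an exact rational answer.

M_X(t) = 1/(1 - t)
K_X(t) = log M_X(t) = -log(1 - t)
K′(t) = -1/(t - 1)

κ_1 = K′(0) = 1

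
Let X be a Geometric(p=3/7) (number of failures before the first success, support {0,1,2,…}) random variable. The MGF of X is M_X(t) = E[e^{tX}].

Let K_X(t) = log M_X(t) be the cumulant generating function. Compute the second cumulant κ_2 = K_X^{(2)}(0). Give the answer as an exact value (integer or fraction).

M_X(t) = 3/(7*(1 - 4*e^(t)/7))
K_X(t) = log M_X(t) = -log(1 - 4*e^(t)/7) - log(7) + log(3)
K′(t) = -4*e^(t)/(4*e^(t) - 7)
K′′(t) = 28*e^(t)/(16*e^(2*t) - 56*e^(t) + 49)

κ_2 = K′′(0) = 28/9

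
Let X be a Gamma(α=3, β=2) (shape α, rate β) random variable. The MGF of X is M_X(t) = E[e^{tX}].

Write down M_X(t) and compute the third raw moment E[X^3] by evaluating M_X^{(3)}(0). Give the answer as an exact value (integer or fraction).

M_X(t) = 8/(2 - t)^3
D^3[M](t) = 480/(t^6 - 12*t^5 + 60*t^4 - 160*t^3 + 240*t^2 - 192*t + 64)

E[X^3] = D^3[M](0) = 15/2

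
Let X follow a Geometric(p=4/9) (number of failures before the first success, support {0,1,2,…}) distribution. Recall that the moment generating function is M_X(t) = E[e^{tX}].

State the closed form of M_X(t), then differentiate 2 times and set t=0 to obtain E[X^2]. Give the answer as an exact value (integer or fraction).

M_X(t) = 4/(9*(1 - 5*e^(t)/9))
M′(t) = 20*e^(t)/(25*e^(2*t) - 90*e^(t) + 81)
M′′(t) = (-100*e^(2*t) - 180*e^(t))/(125*e^(3*t) - 675*e^(2*t) + 1215*e^(t) - 729)

E[X^2] = M′′(0) = 35/8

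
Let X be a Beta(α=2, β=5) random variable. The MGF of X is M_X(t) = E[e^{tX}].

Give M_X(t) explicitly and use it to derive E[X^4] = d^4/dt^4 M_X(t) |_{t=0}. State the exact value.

E[X^4] = d^4M/dt^4 |_{t=0} = 1/42

M_X(t) = ₁F₁(2; 7; t)
dM/dt = 2*₁F₁(3; 8; t)/7
d^2M/dt^2 = 3*₁F₁(4; 9; t)/28
d^3M/dt^3 = ₁F₁(5; 10; t)/21
d^4M/dt^4 = ₁F₁(6; 11; t)/42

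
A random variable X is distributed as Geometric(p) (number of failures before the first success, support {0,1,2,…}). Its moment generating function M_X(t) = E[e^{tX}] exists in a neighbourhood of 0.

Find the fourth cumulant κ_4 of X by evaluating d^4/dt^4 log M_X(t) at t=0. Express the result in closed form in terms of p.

κ_4 = K^(4)(0) = (-p^3 + 7*p^2 - 12*p + 6)/p^4

M_X(t) = p/(-(1 - p)*e^(t) + 1)
K_X(t) = log M_X(t) = log(p) - log(-(1 - p)*e^(t) + 1)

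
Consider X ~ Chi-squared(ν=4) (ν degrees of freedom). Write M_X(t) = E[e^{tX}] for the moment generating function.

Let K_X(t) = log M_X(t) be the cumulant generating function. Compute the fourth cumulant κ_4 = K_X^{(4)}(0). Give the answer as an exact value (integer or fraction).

κ_4 = K′′′′(0) = 192

M_X(t) = (1 - 2*t)^(-2)
K_X(t) = log M_X(t) = -2*log(1 - 2*t)
K′(t) = -4/(2*t - 1)
K′′(t) = 8/(4*t^2 - 4*t + 1)
K′′′(t) = -32/(8*t^3 - 12*t^2 + 6*t - 1)
K′′′′(t) = 192/(16*t^4 - 32*t^3 + 24*t^2 - 8*t + 1)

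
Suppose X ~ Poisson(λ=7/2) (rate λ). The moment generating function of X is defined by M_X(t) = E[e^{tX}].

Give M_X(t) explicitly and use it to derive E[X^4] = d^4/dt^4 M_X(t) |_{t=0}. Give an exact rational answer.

E[X^4] = M′′′′(0) = 7945/16

M_X(t) = e^(7*e^(t)/2 - 7/2)
M′(t) = 7*e^(-7/2)*e^(t)*e^(7*e^(t)/2)/2
M′′(t) = (49*e^(2*t)*e^(7*e^(t)/2) + 14*e^(t)*e^(7*e^(t)/2))*e^(-7/2)/4
M′′′(t) = (343*e^(3*t)*e^(7*e^(t)/2) + 294*e^(2*t)*e^(7*e^(t)/2) + 28*e^(t)*e^(7*e^(t)/2))*e^(-7/2)/8
M′′′′(t) = (2401*e^(4*t)*e^(7*e^(t)/2) + 4116*e^(3*t)*e^(7*e^(t)/2) + 1372*e^(2*t)*e^(7*e^(t)/2) + 56*e^(t)*e^(7*e^(t)/2))*e^(-7/2)/16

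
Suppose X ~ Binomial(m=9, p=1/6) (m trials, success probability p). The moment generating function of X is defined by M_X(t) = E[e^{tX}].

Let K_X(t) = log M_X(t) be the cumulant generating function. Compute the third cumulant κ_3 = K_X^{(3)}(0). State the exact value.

κ_3 = d^3K/dt^3 |_{t=0} = 5/6

M_X(t) = (e^(t)/6 + 5/6)^9
K_X(t) = log M_X(t) = 9*log(e^(t)/6 + 5/6)
dK/dt = 9*e^(t)/(e^(t) + 5)
d^2K/dt^2 = 45*e^(t)/(e^(2*t) + 10*e^(t) + 25)
d^3K/dt^3 = (-45*e^(2*t) + 225*e^(t))/(e^(3*t) + 15*e^(2*t) + 75*e^(t) + 125)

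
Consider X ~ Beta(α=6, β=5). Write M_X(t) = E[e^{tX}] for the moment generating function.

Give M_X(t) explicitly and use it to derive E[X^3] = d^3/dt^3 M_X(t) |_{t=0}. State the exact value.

M_X(t) = ₁F₁(6; 11; t)
D^3[M](t) = 28*₁F₁(9; 14; t)/143

E[X^3] = D^3[M](0) = 28/143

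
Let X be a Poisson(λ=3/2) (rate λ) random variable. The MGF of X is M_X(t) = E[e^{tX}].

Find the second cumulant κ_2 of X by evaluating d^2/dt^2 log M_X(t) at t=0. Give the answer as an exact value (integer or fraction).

κ_2 = K^(2)(0) = 3/2

M_X(t) = e^(3*e^(t)/2 - 3/2)
K_X(t) = log M_X(t) = 3*e^(t)/2 - 3/2
K^(2)(t) = 3*e^(t)/2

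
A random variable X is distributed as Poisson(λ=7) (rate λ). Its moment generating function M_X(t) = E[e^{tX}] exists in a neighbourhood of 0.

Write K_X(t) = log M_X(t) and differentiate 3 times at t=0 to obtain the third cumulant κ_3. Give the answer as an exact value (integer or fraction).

κ_3 = K′′′(0) = 7

M_X(t) = e^(7*e^(t) - 7)
K_X(t) = log M_X(t) = 7*e^(t) - 7
K′(t) = 7*e^(t)
K′′(t) = 7*e^(t)
K′′′(t) = 7*e^(t)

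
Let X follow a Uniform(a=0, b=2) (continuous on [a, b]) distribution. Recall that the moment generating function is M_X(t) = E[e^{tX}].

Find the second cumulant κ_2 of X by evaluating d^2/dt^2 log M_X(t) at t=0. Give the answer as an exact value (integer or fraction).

M_X(t) = (e^(2*t) - 1)/(2*t)
K_X(t) = log M_X(t) = -log(t) + log(e^(2*t) - 1) - log(2)
K′(t) = (2*t*e^(2*t) - e^(2*t) + 1)/(t*e^(2*t) - t)
K′′(t) = (-4*t^2*e^(2*t) + e^(4*t) - 2*e^(2*t) + 1)/(t^2*e^(4*t) - 2*t^2*e^(2*t) + t^2)

κ_2 = K′′(0) = 1/3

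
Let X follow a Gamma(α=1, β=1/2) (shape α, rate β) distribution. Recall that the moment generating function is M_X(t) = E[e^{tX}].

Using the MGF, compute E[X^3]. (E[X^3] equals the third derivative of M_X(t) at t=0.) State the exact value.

M_X(t) = 1/(2*(1/2 - t))
D^3[M](t) = 48/(16*t^4 - 32*t^3 + 24*t^2 - 8*t + 1)

E[X^3] = D^3[M](0) = 48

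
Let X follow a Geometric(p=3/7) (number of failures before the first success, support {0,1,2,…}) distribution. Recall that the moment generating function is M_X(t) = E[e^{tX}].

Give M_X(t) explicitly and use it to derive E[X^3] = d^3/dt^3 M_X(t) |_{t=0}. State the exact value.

M_X(t) = 3/(7*(1 - 4*e^(t)/7))
dM/dt = 12*e^(t)/(16*e^(2*t) - 56*e^(t) + 49)
d^2M/dt^2 = (-48*e^(2*t) - 84*e^(t))/(64*e^(3*t) - 336*e^(2*t) + 588*e^(t) - 343)
d^3M/dt^3 = (192*e^(3*t) + 1344*e^(2*t) + 588*e^(t))/(256*e^(4*t) - 1792*e^(3*t) + 4704*e^(2*t) - 5488*e^(t) + 2401)

E[X^3] = d^3M/dt^3 |_{t=0} = 236/9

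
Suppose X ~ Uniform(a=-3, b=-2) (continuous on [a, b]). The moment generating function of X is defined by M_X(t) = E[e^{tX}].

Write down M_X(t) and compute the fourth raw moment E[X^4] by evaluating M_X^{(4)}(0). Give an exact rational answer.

M_X(t) = (e^(-2*t) - e^(-3*t))/t
D^4[M](t) = (16*t^4*e^(t) - 81*t^4 + 32*t^3*e^(t) - 108*t^3 + 48*t^2*e^(t) - 108*t^2 + 48*t*e^(t) - 72*t + 24*e^(t) - 24)*e^(-3*t)/t^5

E[X^4] = D^4[M](0) = 211/5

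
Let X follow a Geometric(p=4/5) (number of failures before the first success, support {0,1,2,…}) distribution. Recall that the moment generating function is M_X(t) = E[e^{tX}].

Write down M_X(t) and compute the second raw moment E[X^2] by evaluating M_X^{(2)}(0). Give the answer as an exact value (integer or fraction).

M_X(t) = 4/(5*(1 - e^(t)/5))
M^(2)(t) = (-4*e^(2*t) - 20*e^(t))/(e^(3*t) - 15*e^(2*t) + 75*e^(t) - 125)

E[X^2] = M^(2)(0) = 3/8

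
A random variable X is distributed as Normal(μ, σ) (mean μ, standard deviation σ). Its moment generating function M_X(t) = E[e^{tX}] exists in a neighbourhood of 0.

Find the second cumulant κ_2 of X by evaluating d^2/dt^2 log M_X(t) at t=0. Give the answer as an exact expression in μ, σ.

κ_2 = K′′(0) = σ^2

M_X(t) = e^(μ*t + σ^2*t^2/2)
K_X(t) = log M_X(t) = μ*t + σ^2*t^2/2
K′(t) = μ + σ^2*t
K′′(t) = σ^2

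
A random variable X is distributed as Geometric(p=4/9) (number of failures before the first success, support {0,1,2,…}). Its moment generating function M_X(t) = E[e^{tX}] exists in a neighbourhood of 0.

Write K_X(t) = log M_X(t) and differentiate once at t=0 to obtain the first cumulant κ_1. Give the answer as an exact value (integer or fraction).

M_X(t) = 4/(9*(1 - 5*e^(t)/9))
K_X(t) = log M_X(t) = -log(1 - 5*e^(t)/9) - 2*log(3) + 2*log(2)
K^(1)(t) = -5*e^(t)/(5*e^(t) - 9)

κ_1 = K^(1)(0) = 5/4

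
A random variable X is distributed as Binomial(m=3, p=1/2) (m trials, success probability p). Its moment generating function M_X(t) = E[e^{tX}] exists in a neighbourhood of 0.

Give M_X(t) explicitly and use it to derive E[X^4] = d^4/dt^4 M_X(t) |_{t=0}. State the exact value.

E[X^4] = M′′′′(0) = 33/2

M_X(t) = (e^(t)/2 + 1/2)^3
M′(t) = 3*e^(3*t)/8 + 3*e^(2*t)/4 + 3*e^(t)/8
M′′(t) = 9*e^(3*t)/8 + 3*e^(2*t)/2 + 3*e^(t)/8
M′′′(t) = 27*e^(3*t)/8 + 3*e^(2*t) + 3*e^(t)/8
M′′′′(t) = 81*e^(3*t)/8 + 6*e^(2*t) + 3*e^(t)/8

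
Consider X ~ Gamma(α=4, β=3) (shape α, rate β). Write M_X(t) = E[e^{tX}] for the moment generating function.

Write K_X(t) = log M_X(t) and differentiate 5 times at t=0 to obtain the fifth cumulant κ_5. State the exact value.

M_X(t) = 81/(3 - t)^4
K_X(t) = log M_X(t) = -4*log(3 - t) + 4*log(3)
D^5[K](t) = -96/(t^5 - 15*t^4 + 90*t^3 - 270*t^2 + 405*t - 243)

κ_5 = D^5[K](0) = 32/81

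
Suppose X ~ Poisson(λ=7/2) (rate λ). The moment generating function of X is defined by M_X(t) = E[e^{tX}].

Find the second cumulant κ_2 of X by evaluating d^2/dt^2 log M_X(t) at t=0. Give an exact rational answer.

κ_2 = K^(2)(0) = 7/2

M_X(t) = e^(7*e^(t)/2 - 7/2)
K_X(t) = log M_X(t) = 7*e^(t)/2 - 7/2
K^(2)(t) = 7*e^(t)/2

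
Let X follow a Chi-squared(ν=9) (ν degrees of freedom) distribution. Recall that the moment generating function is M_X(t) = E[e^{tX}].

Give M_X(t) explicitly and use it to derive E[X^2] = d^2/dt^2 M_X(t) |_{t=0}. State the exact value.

M_X(t) = (1 - 2*t)^(-9/2)
M′(t) = -9/(32*t^5*√(1 - 2*t) - 80*t^4*√(1 - 2*t) + 80*t^3*√(1 - 2*t) - 40*t^2*√(1 - 2*t) + 10*t*√(1 - 2*t) - √(1 - 2*t))
M′′(t) = 99/(64*t^6*√(1 - 2*t) - 192*t^5*√(1 - 2*t) + 240*t^4*√(1 - 2*t) - 160*t^3*√(1 - 2*t) + 60*t^2*√(1 - 2*t) - 12*t*√(1 - 2*t) + √(1 - 2*t))

E[X^2] = M′′(0) = 99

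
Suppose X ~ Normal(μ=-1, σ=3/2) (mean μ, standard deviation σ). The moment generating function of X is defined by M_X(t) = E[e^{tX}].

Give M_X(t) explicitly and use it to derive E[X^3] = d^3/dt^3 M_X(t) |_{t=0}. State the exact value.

E[X^3] = M′′′(0) = -31/4

M_X(t) = e^(9*t^2/8 - t)
M′(t) = 9*t*e^(-t)*e^(9*t^2/8)/4 - e^(-t)*e^(9*t^2/8)
M′′(t) = (81*t^2*e^(9*t^2/8) - 72*t*e^(9*t^2/8) + 52*e^(9*t^2/8))*e^(-t)/16
M′′′(t) = (729*t^3*e^(9*t^2/8) - 972*t^2*e^(9*t^2/8) + 1404*t*e^(9*t^2/8) - 496*e^(9*t^2/8))*e^(-t)/64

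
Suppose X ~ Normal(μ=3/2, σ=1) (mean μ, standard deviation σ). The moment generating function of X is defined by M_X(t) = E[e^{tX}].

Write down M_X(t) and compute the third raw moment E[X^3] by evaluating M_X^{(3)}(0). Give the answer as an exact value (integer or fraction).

E[X^3] = M^(3)(0) = 63/8

M_X(t) = e^(t^2/2 + 3*t/2)
M^(3)(t) = t^3*e^(3*t/2)*e^(t^2/2) + 9*t^2*e^(3*t/2)*e^(t^2/2)/2 + 39*t*e^(3*t/2)*e^(t^2/2)/4 + 63*e^(3*t/2)*e^(t^2/2)/8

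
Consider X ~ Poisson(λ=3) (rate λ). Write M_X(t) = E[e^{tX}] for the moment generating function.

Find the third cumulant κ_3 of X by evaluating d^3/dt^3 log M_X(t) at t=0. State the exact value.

κ_3 = K^(3)(0) = 3

M_X(t) = e^(3*e^(t) - 3)
K_X(t) = log M_X(t) = 3*e^(t) - 3
K^(3)(t) = 3*e^(t)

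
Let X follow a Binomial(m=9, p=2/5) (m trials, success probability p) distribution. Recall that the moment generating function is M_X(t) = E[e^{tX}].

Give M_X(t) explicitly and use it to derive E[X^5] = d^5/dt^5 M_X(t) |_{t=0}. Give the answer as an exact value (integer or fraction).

E[X^5] = M′′′′′(0) = 1194858/625

M_X(t) = (2*e^(t)/5 + 3/5)^9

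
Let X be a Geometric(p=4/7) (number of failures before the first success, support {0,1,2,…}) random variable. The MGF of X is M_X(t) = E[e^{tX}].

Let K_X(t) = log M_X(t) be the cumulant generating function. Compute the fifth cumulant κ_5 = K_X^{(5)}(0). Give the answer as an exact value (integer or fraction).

M_X(t) = 4/(7*(1 - 3*e^(t)/7))
K_X(t) = log M_X(t) = -log(1 - 3*e^(t)/7) - log(7) + 2*log(2)
D^5[K](t) = (-567*e^(4*t) - 14553*e^(3*t) - 33957*e^(2*t) - 7203*e^(t))/(243*e^(5*t) - 2835*e^(4*t) + 13230*e^(3*t) - 30870*e^(2*t) + 36015*e^(t) - 16807)

κ_5 = D^5[K](0) = 7035/128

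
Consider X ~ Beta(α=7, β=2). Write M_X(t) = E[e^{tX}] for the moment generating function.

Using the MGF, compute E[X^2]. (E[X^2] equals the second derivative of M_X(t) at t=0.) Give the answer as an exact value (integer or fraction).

E[X^2] = M^(2)(0) = 28/45

M_X(t) = ₁F₁(7; 9; t)
M^(2)(t) = 28*₁F₁(9; 11; t)/45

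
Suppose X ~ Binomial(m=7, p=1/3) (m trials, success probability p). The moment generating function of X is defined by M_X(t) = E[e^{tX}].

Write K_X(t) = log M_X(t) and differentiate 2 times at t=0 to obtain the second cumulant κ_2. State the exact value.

M_X(t) = (e^(t)/3 + 2/3)^7
K_X(t) = log M_X(t) = 7*log(e^(t)/3 + 2/3)
D^2[K](t) = 14*e^(t)/(e^(2*t) + 4*e^(t) + 4)

κ_2 = D^2[K](0) = 14/9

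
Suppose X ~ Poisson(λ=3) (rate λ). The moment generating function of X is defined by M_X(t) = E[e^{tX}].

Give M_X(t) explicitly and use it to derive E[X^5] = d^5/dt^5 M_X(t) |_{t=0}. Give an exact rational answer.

M_X(t) = e^(3*e^(t) - 3)
D^5[M](t) = (243*e^(5*t)*e^(3*e^(t)) + 810*e^(4*t)*e^(3*e^(t)) + 675*e^(3*t)*e^(3*e^(t)) + 135*e^(2*t)*e^(3*e^(t)) + 3*e^(t)*e^(3*e^(t)))*e^(-3)

E[X^5] = D^5[M](0) = 1866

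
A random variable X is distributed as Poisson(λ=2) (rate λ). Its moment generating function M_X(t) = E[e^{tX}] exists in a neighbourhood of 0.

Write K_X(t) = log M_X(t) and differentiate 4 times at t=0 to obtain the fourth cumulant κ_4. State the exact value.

M_X(t) = e^(2*e^(t) - 2)
K_X(t) = log M_X(t) = 2*e^(t) - 2
K^(4)(t) = 2*e^(t)

κ_4 = K^(4)(0) = 2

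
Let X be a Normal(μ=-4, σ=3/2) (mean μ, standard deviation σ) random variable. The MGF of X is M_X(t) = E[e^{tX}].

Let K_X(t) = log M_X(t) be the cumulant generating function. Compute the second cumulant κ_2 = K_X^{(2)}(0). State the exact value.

κ_2 = K^(2)(0) = 9/4

M_X(t) = e^(9*t^2/8 - 4*t)
K_X(t) = log M_X(t) = 9*t^2/8 - 4*t
K^(2)(t) = 9/4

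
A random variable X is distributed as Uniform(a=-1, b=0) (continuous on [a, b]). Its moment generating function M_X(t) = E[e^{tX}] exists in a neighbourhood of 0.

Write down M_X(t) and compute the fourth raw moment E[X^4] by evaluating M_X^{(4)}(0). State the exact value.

M_X(t) = (1 - e^(-t))/t
M′(t) = (t - e^(t) + 1)*e^(-t)/t^2
M′′(t) = (-t^2 - 2*t + 2*e^(t) - 2)*e^(-t)/t^3
M′′′(t) = (t^3 + 3*t^2 + 6*t - 6*e^(t) + 6)*e^(-t)/t^4
M′′′′(t) = (-t^4 - 4*t^3 - 12*t^2 - 24*t + 24*e^(t) - 24)*e^(-t)/t^5

E[X^4] = M′′′′(0) = 1/5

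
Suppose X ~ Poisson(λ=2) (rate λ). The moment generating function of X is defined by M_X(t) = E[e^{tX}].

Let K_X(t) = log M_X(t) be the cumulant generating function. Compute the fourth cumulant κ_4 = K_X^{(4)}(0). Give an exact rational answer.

M_X(t) = e^(2*e^(t) - 2)
K_X(t) = log M_X(t) = 2*e^(t) - 2
D^4[K](t) = 2*e^(t)

κ_4 = D^4[K](0) = 2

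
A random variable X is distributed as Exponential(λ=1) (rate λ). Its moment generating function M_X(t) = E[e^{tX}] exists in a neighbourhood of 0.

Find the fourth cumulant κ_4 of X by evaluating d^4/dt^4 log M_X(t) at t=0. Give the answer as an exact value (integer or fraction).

M_X(t) = 1/(1 - t)
K_X(t) = log M_X(t) = -log(1 - t)
K′(t) = -1/(t - 1)
K′′(t) = 1/(t^2 - 2*t + 1)
K′′′(t) = -2/(t^3 - 3*t^2 + 3*t - 1)
K′′′′(t) = 6/(t^4 - 4*t^3 + 6*t^2 - 4*t + 1)

κ_4 = K′′′′(0) = 6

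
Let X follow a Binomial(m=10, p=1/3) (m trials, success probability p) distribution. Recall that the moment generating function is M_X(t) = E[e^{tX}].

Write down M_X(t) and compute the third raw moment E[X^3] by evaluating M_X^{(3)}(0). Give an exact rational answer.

M_X(t) = (e^(t)/3 + 2/3)^10

E[X^3] = M^(3)(0) = 60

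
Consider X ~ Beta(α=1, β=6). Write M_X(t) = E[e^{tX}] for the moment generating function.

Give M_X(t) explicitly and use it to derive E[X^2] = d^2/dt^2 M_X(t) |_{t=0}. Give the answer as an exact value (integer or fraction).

E[X^2] = M^(2)(0) = 1/28

M_X(t) = ₁F₁(1; 7; t)
M^(2)(t) = ₁F₁(3; 9; t)/28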